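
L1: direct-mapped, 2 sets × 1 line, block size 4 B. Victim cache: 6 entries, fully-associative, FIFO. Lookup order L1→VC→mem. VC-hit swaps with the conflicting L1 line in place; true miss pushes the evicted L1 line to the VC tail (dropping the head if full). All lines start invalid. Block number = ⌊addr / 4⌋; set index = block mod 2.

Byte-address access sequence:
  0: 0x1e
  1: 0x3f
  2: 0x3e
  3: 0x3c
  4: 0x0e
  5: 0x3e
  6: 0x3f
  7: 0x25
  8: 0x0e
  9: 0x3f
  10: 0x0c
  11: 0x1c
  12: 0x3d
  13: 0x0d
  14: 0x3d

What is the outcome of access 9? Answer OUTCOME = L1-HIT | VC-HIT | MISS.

0: 0x1e (blk 7, set 1) → MISS  vc=[]
1: 0x3f (blk 15, set 1) → MISS  vc=[7]
2: 0x3e (blk 15, set 1) → L1-HIT  vc=[7]
3: 0x3c (blk 15, set 1) → L1-HIT  vc=[7]
4: 0xe (blk 3, set 1) → MISS  vc=[7, 15]
5: 0x3e (blk 15, set 1) → VC-HIT  vc=[7, 3]
6: 0x3f (blk 15, set 1) → L1-HIT  vc=[7, 3]
7: 0x25 (blk 9, set 1) → MISS  vc=[7, 3, 15]
8: 0xe (blk 3, set 1) → VC-HIT  vc=[7, 9, 15]
9: 0x3f (blk 15, set 1) → VC-HIT  vc=[7, 9, 3]
10: 0xc (blk 3, set 1) → VC-HIT  vc=[7, 9, 15]
11: 0x1c (blk 7, set 1) → VC-HIT  vc=[3, 9, 15]
12: 0x3d (blk 15, set 1) → VC-HIT  vc=[3, 9, 7]
13: 0xd (blk 3, set 1) → VC-HIT  vc=[15, 9, 7]
14: 0x3d (blk 15, set 1) → VC-HIT  vc=[3, 9, 7]

OUTCOME = VC-HIT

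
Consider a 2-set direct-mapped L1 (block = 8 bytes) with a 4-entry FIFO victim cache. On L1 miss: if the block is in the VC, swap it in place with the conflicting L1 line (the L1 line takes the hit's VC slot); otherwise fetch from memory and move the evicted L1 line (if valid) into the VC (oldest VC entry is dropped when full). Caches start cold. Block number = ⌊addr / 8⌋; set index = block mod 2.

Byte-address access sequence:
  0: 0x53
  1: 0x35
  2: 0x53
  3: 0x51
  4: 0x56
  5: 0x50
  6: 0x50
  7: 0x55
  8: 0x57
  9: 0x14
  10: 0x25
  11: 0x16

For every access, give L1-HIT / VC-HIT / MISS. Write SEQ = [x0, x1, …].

SEQ = [MISS, MISS, VC-HIT, L1-HIT, L1-HIT, L1-HIT, L1-HIT, L1-HIT, L1-HIT, MISS, MISS, VC-HIT]

0: 0x53 (blk 10, set 0) → MISS  vc=[]
1: 0x35 (blk 6, set 0) → MISS  vc=[10]
2: 0x53 (blk 10, set 0) → VC-HIT  vc=[6]
3: 0x51 (blk 10, set 0) → L1-HIT  vc=[6]
4: 0x56 (blk 10, set 0) → L1-HIT  vc=[6]
5: 0x50 (blk 10, set 0) → L1-HIT  vc=[6]
6: 0x50 (blk 10, set 0) → L1-HIT  vc=[6]
7: 0x55 (blk 10, set 0) → L1-HIT  vc=[6]
8: 0x57 (blk 10, set 0) → L1-HIT  vc=[6]
9: 0x14 (blk 2, set 0) → MISS  vc=[6, 10]
10: 0x25 (blk 4, set 0) → MISS  vc=[6, 10, 2]
11: 0x16 (blk 2, set 0) → VC-HIT  vc=[6, 10, 4]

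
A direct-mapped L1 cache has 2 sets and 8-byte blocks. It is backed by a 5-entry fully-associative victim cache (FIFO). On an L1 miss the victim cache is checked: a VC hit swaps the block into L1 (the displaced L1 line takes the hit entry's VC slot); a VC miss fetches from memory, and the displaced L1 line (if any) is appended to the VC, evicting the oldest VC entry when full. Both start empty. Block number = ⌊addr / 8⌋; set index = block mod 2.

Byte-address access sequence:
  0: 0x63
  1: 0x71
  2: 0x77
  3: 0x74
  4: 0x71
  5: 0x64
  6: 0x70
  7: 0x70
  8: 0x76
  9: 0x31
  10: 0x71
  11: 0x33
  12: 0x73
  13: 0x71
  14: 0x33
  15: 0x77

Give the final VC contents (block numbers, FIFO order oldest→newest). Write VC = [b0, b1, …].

#0 0x63→b12/s0 MISS; vc=[]
#1 0x71→b14/s0 MISS; vc=[12]
#2 0x77→b14/s0 L1-HIT; vc=[12]
#3 0x74→b14/s0 L1-HIT; vc=[12]
#4 0x71→b14/s0 L1-HIT; vc=[12]
#5 0x64→b12/s0 VC-HIT; vc=[14]
#6 0x70→b14/s0 VC-HIT; vc=[12]
#7 0x70→b14/s0 L1-HIT; vc=[12]
#8 0x76→b14/s0 L1-HIT; vc=[12]
#9 0x31→b6/s0 MISS; vc=[12,14]
#10 0x71→b14/s0 VC-HIT; vc=[12,6]
#11 0x33→b6/s0 VC-HIT; vc=[12,14]
#12 0x73→b14/s0 VC-HIT; vc=[12,6]
#13 0x71→b14/s0 L1-HIT; vc=[12,6]
#14 0x33→b6/s0 VC-HIT; vc=[12,14]
#15 0x77→b14/s0 VC-HIT; vc=[12,6]

VC = [12, 6]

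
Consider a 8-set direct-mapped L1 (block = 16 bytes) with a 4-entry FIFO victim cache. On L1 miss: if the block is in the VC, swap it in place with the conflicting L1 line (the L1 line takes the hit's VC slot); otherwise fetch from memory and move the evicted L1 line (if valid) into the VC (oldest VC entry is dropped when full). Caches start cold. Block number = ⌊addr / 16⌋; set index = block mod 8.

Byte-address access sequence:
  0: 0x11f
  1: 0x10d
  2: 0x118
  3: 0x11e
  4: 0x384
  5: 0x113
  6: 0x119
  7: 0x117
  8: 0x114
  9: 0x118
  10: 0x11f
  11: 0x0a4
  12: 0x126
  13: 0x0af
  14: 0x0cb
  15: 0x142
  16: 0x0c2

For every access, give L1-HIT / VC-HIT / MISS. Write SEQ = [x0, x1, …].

0: 0x11f (blk 17, set 1) → MISS  vc=[]
1: 0x10d (blk 16, set 0) → MISS  vc=[]
2: 0x118 (blk 17, set 1) → L1-HIT  vc=[]
3: 0x11e (blk 17, set 1) → L1-HIT  vc=[]
4: 0x384 (blk 56, set 0) → MISS  vc=[16]
5: 0x113 (blk 17, set 1) → L1-HIT  vc=[16]
6: 0x119 (blk 17, set 1) → L1-HIT  vc=[16]
7: 0x117 (blk 17, set 1) → L1-HIT  vc=[16]
8: 0x114 (blk 17, set 1) → L1-HIT  vc=[16]
9: 0x118 (blk 17, set 1) → L1-HIT  vc=[16]
10: 0x11f (blk 17, set 1) → L1-HIT  vc=[16]
11: 0xa4 (blk 10, set 2) → MISS  vc=[16]
12: 0x126 (blk 18, set 2) → MISS  vc=[16, 10]
13: 0xaf (blk 10, set 2) → VC-HIT  vc=[16, 18]
14: 0xcb (blk 12, set 4) → MISS  vc=[16, 18]
15: 0x142 (blk 20, set 4) → MISS  vc=[16, 18, 12]
16: 0xc2 (blk 12, set 4) → VC-HIT  vc=[16, 18, 20]

SEQ = [MISS, MISS, L1-HIT, L1-HIT, MISS, L1-HIT, L1-HIT, L1-HIT, L1-HIT, L1-HIT, L1-HIT, MISS, MISS, VC-HIT, MISS, MISS, VC-HIT]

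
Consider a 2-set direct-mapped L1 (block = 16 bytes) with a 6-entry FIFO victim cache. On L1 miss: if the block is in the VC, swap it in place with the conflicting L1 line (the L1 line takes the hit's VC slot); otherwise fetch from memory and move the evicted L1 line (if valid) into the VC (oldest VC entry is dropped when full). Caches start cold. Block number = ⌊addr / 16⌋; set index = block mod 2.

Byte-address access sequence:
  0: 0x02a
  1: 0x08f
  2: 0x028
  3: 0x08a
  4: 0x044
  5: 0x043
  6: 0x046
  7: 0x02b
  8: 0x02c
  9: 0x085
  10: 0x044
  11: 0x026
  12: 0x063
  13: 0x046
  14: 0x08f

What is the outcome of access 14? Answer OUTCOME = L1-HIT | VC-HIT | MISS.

OUTCOME = VC-HIT

  [0] addr=0x2a blk=2 s=0: MISS | VC []
  [1] addr=0x8f blk=8 s=0: MISS | VC [2]
  [2] addr=0x28 blk=2 s=0: VC-HIT | VC [8]
  [3] addr=0x8a blk=8 s=0: VC-HIT | VC [2]
  [4] addr=0x44 blk=4 s=0: MISS | VC [2, 8]
  [5] addr=0x43 blk=4 s=0: L1-HIT | VC [2, 8]
  [6] addr=0x46 blk=4 s=0: L1-HIT | VC [2, 8]
  [7] addr=0x2b blk=2 s=0: VC-HIT | VC [4, 8]
  [8] addr=0x2c blk=2 s=0: L1-HIT | VC [4, 8]
  [9] addr=0x85 blk=8 s=0: VC-HIT | VC [4, 2]
  [10] addr=0x44 blk=4 s=0: VC-HIT | VC [8, 2]
  [11] addr=0x26 blk=2 s=0: VC-HIT | VC [8, 4]
  [12] addr=0x63 blk=6 s=0: MISS | VC [8, 4, 2]
  [13] addr=0x46 blk=4 s=0: VC-HIT | VC [8, 6, 2]
  [14] addr=0x8f blk=8 s=0: VC-HIT | VC [4, 6, 2]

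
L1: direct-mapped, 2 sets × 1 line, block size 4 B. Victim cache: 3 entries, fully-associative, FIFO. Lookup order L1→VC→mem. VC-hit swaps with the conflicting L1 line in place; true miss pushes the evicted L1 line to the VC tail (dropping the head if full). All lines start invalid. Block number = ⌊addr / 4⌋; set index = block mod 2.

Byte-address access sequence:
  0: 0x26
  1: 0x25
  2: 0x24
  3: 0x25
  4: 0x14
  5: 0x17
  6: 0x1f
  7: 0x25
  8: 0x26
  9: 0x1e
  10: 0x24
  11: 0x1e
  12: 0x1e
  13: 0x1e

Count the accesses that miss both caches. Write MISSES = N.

MISSES = 3

0: 0x26 (blk 9, set 1) → MISS  vc=[]
1: 0x25 (blk 9, set 1) → L1-HIT  vc=[]
2: 0x24 (blk 9, set 1) → L1-HIT  vc=[]
3: 0x25 (blk 9, set 1) → L1-HIT  vc=[]
4: 0x14 (blk 5, set 1) → MISS  vc=[9]
5: 0x17 (blk 5, set 1) → L1-HIT  vc=[9]
6: 0x1f (blk 7, set 1) → MISS  vc=[9, 5]
7: 0x25 (blk 9, set 1) → VC-HIT  vc=[7, 5]
8: 0x26 (blk 9, set 1) → L1-HIT  vc=[7, 5]
9: 0x1e (blk 7, set 1) → VC-HIT  vc=[9, 5]
10: 0x24 (blk 9, set 1) → VC-HIT  vc=[7, 5]
11: 0x1e (blk 7, set 1) → VC-HIT  vc=[9, 5]
12: 0x1e (blk 7, set 1) → L1-HIT  vc=[9, 5]
13: 0x1e (blk 7, set 1) → L1-HIT  vc=[9, 5]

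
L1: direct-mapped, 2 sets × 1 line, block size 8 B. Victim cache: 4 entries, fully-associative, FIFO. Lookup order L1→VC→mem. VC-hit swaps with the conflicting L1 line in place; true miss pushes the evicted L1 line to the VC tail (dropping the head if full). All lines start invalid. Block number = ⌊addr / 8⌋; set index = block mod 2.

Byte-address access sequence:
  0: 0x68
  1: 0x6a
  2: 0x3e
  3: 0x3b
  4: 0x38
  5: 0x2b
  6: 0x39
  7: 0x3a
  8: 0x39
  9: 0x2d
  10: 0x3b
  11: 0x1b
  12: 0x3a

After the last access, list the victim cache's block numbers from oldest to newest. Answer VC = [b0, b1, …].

VC = [13, 5, 3]

0: 0x68 (blk 13, set 1) → MISS  vc=[]
1: 0x6a (blk 13, set 1) → L1-HIT  vc=[]
2: 0x3e (blk 7, set 1) → MISS  vc=[13]
3: 0x3b (blk 7, set 1) → L1-HIT  vc=[13]
4: 0x38 (blk 7, set 1) → L1-HIT  vc=[13]
5: 0x2b (blk 5, set 1) → MISS  vc=[13, 7]
6: 0x39 (blk 7, set 1) → VC-HIT  vc=[13, 5]
7: 0x3a (blk 7, set 1) → L1-HIT  vc=[13, 5]
8: 0x39 (blk 7, set 1) → L1-HIT  vc=[13, 5]
9: 0x2d (blk 5, set 1) → VC-HIT  vc=[13, 7]
10: 0x3b (blk 7, set 1) → VC-HIT  vc=[13, 5]
11: 0x1b (blk 3, set 1) → MISS  vc=[13, 5, 7]
12: 0x3a (blk 7, set 1) → VC-HIT  vc=[13, 5, 3]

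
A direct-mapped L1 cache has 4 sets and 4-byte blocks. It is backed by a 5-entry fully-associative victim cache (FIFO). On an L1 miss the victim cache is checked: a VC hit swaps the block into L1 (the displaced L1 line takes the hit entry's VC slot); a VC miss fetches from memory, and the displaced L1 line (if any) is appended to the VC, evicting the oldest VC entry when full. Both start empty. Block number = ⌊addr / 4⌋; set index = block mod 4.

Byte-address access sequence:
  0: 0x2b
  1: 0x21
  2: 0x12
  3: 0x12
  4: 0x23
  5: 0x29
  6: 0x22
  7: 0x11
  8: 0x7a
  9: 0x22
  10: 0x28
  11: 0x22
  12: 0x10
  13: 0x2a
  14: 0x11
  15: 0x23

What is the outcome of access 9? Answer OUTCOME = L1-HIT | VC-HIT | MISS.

  [0] addr=0x2b blk=10 s=2: MISS | VC []
  [1] addr=0x21 blk=8 s=0: MISS | VC []
  [2] addr=0x12 blk=4 s=0: MISS | VC [8]
  [3] addr=0x12 blk=4 s=0: L1-HIT | VC [8]
  [4] addr=0x23 blk=8 s=0: VC-HIT | VC [4]
  [5] addr=0x29 blk=10 s=2: L1-HIT | VC [4]
  [6] addr=0x22 blk=8 s=0: L1-HIT | VC [4]
  [7] addr=0x11 blk=4 s=0: VC-HIT | VC [8]
  [8] addr=0x7a blk=30 s=2: MISS | VC [8, 10]
  [9] addr=0x22 blk=8 s=0: VC-HIT | VC [4, 10]
  [10] addr=0x28 blk=10 s=2: VC-HIT | VC [4, 30]
  [11] addr=0x22 blk=8 s=0: L1-HIT | VC [4, 30]
  [12] addr=0x10 blk=4 s=0: VC-HIT | VC [8, 30]
  [13] addr=0x2a blk=10 s=2: L1-HIT | VC [8, 30]
  [14] addr=0x11 blk=4 s=0: L1-HIT | VC [8, 30]
  [15] addr=0x23 blk=8 s=0: VC-HIT | VC [4, 30]

OUTCOME = VC-HIT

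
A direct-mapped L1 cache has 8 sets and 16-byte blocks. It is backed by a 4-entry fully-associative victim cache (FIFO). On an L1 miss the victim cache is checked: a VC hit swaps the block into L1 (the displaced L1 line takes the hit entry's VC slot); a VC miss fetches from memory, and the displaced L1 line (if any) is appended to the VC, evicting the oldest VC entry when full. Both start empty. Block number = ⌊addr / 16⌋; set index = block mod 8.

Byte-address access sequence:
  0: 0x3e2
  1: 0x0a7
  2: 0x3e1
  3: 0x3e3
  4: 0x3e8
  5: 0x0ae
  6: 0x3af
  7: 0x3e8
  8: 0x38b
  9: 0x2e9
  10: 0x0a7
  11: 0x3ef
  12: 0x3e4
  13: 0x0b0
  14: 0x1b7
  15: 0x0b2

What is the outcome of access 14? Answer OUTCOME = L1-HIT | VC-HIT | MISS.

  [0] addr=0x3e2 blk=62 s=6: MISS | VC []
  [1] addr=0xa7 blk=10 s=2: MISS | VC []
  [2] addr=0x3e1 blk=62 s=6: L1-HIT | VC []
  [3] addr=0x3e3 blk=62 s=6: L1-HIT | VC []
  [4] addr=0x3e8 blk=62 s=6: L1-HIT | VC []
  [5] addr=0xae blk=10 s=2: L1-HIT | VC []
  [6] addr=0x3af blk=58 s=2: MISS | VC [10]
  [7] addr=0x3e8 blk=62 s=6: L1-HIT | VC [10]
  [8] addr=0x38b blk=56 s=0: MISS | VC [10]
  [9] addr=0x2e9 blk=46 s=6: MISS | VC [10, 62]
  [10] addr=0xa7 blk=10 s=2: VC-HIT | VC [58, 62]
  [11] addr=0x3ef blk=62 s=6: VC-HIT | VC [58, 46]
  [12] addr=0x3e4 blk=62 s=6: L1-HIT | VC [58, 46]
  [13] addr=0xb0 blk=11 s=3: MISS | VC [58, 46]
  [14] addr=0x1b7 blk=27 s=3: MISS | VC [58, 46, 11]
  [15] addr=0xb2 blk=11 s=3: VC-HIT | VC [58, 46, 27]

OUTCOME = MISS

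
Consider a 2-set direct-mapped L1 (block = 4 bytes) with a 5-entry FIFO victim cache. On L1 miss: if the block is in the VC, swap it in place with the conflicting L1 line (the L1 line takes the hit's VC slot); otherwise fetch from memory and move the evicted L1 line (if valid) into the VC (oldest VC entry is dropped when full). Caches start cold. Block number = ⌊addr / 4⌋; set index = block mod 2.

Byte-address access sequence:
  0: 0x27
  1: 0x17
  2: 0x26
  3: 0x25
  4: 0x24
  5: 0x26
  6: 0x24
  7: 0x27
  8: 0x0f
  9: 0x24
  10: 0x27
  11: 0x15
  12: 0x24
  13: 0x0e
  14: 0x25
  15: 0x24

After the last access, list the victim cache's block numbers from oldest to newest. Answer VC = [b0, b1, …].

#0 0x27→b9/s1 MISS; vc=[]
#1 0x17→b5/s1 MISS; vc=[9]
#2 0x26→b9/s1 VC-HIT; vc=[5]
#3 0x25→b9/s1 L1-HIT; vc=[5]
#4 0x24→b9/s1 L1-HIT; vc=[5]
#5 0x26→b9/s1 L1-HIT; vc=[5]
#6 0x24→b9/s1 L1-HIT; vc=[5]
#7 0x27→b9/s1 L1-HIT; vc=[5]
#8 0xf→b3/s1 MISS; vc=[5,9]
#9 0x24→b9/s1 VC-HIT; vc=[5,3]
#10 0x27→b9/s1 L1-HIT; vc=[5,3]
#11 0x15→b5/s1 VC-HIT; vc=[9,3]
#12 0x24→b9/s1 VC-HIT; vc=[5,3]
#13 0xe→b3/s1 VC-HIT; vc=[5,9]
#14 0x25→b9/s1 VC-HIT; vc=[5,3]
#15 0x24→b9/s1 L1-HIT; vc=[5,3]

VC = [5, 3]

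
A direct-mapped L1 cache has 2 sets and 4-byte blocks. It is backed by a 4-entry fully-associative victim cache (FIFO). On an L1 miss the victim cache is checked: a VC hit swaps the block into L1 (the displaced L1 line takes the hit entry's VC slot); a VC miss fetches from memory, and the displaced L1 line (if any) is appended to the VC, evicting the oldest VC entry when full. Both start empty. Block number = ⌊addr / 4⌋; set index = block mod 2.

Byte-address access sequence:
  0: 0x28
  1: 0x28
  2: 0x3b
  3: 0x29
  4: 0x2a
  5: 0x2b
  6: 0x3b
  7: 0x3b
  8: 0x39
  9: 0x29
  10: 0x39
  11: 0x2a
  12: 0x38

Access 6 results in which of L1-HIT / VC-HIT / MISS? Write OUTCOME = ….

OUTCOME = VC-HIT

0: 0x28 (blk 10, set 0) → MISS  vc=[]
1: 0x28 (blk 10, set 0) → L1-HIT  vc=[]
2: 0x3b (blk 14, set 0) → MISS  vc=[10]
3: 0x29 (blk 10, set 0) → VC-HIT  vc=[14]
4: 0x2a (blk 10, set 0) → L1-HIT  vc=[14]
5: 0x2b (blk 10, set 0) → L1-HIT  vc=[14]
6: 0x3b (blk 14, set 0) → VC-HIT  vc=[10]
7: 0x3b (blk 14, set 0) → L1-HIT  vc=[10]
8: 0x39 (blk 14, set 0) → L1-HIT  vc=[10]
9: 0x29 (blk 10, set 0) → VC-HIT  vc=[14]
10: 0x39 (blk 14, set 0) → VC-HIT  vc=[10]
11: 0x2a (blk 10, set 0) → VC-HIT  vc=[14]
12: 0x38 (blk 14, set 0) → VC-HIT  vc=[10]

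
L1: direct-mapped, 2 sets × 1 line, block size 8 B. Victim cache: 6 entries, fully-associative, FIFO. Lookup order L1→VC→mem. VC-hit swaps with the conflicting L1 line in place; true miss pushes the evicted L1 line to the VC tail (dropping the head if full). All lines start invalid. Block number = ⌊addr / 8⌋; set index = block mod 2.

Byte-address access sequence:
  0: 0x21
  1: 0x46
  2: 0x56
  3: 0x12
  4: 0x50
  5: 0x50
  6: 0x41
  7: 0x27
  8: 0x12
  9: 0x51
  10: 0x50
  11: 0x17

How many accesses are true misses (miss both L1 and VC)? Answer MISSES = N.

MISSES = 4

  [0] addr=0x21 blk=4 s=0: MISS | VC []
  [1] addr=0x46 blk=8 s=0: MISS | VC [4]
  [2] addr=0x56 blk=10 s=0: MISS | VC [4, 8]
  [3] addr=0x12 blk=2 s=0: MISS | VC [4, 8, 10]
  [4] addr=0x50 blk=10 s=0: VC-HIT | VC [4, 8, 2]
  [5] addr=0x50 blk=10 s=0: L1-HIT | VC [4, 8, 2]
  [6] addr=0x41 blk=8 s=0: VC-HIT | VC [4, 10, 2]
  [7] addr=0x27 blk=4 s=0: VC-HIT | VC [8, 10, 2]
  [8] addr=0x12 blk=2 s=0: VC-HIT | VC [8, 10, 4]
  [9] addr=0x51 blk=10 s=0: VC-HIT | VC [8, 2, 4]
  [10] addr=0x50 blk=10 s=0: L1-HIT | VC [8, 2, 4]
  [11] addr=0x17 blk=2 s=0: VC-HIT | VC [8, 10, 4]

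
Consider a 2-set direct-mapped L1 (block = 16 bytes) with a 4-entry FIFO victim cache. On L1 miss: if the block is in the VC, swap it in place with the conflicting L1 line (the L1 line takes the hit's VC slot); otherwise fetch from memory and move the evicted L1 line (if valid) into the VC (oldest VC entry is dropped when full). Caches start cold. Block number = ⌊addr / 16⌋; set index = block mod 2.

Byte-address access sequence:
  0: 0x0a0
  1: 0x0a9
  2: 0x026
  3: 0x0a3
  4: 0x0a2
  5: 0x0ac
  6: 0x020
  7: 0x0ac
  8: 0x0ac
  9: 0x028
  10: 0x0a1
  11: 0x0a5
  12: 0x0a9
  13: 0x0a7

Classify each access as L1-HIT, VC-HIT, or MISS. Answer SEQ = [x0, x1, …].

SEQ = [MISS, L1-HIT, MISS, VC-HIT, L1-HIT, L1-HIT, VC-HIT, VC-HIT, L1-HIT, VC-HIT, VC-HIT, L1-HIT, L1-HIT, L1-HIT]

#0 0xa0→b10/s0 MISS; vc=[]
#1 0xa9→b10/s0 L1-HIT; vc=[]
#2 0x26→b2/s0 MISS; vc=[10]
#3 0xa3→b10/s0 VC-HIT; vc=[2]
#4 0xa2→b10/s0 L1-HIT; vc=[2]
#5 0xac→b10/s0 L1-HIT; vc=[2]
#6 0x20→b2/s0 VC-HIT; vc=[10]
#7 0xac→b10/s0 VC-HIT; vc=[2]
#8 0xac→b10/s0 L1-HIT; vc=[2]
#9 0x28→b2/s0 VC-HIT; vc=[10]
#10 0xa1→b10/s0 VC-HIT; vc=[2]
#11 0xa5→b10/s0 L1-HIT; vc=[2]
#12 0xa9→b10/s0 L1-HIT; vc=[2]
#13 0xa7→b10/s0 L1-HIT; vc=[2]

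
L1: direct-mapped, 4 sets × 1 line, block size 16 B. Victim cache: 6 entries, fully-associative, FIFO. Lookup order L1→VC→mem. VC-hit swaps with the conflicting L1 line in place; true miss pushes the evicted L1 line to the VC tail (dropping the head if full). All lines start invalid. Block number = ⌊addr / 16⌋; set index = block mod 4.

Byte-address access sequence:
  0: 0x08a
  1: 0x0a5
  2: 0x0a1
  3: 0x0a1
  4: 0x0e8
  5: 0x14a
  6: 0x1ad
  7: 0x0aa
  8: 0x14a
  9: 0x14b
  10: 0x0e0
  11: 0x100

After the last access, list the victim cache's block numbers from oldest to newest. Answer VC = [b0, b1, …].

VC = [26, 8, 10, 20]

0: 0x8a (blk 8, set 0) → MISS  vc=[]
1: 0xa5 (blk 10, set 2) → MISS  vc=[]
2: 0xa1 (blk 10, set 2) → L1-HIT  vc=[]
3: 0xa1 (blk 10, set 2) → L1-HIT  vc=[]
4: 0xe8 (blk 14, set 2) → MISS  vc=[10]
5: 0x14a (blk 20, set 0) → MISS  vc=[10, 8]
6: 0x1ad (blk 26, set 2) → MISS  vc=[10, 8, 14]
7: 0xaa (blk 10, set 2) → VC-HIT  vc=[26, 8, 14]
8: 0x14a (blk 20, set 0) → L1-HIT  vc=[26, 8, 14]
9: 0x14b (blk 20, set 0) → L1-HIT  vc=[26, 8, 14]
10: 0xe0 (blk 14, set 2) → VC-HIT  vc=[26, 8, 10]
11: 0x100 (blk 16, set 0) → MISS  vc=[26, 8, 10, 20]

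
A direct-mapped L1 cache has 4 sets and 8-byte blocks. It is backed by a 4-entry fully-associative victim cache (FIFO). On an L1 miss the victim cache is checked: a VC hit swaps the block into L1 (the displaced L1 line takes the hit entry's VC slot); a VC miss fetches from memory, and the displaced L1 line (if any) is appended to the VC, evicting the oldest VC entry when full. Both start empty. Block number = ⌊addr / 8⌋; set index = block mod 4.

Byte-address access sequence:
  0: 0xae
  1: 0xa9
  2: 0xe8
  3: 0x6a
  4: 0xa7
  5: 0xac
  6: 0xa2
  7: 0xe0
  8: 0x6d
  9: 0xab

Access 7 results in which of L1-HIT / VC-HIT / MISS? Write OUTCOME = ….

#0 0xae→b21/s1 MISS; vc=[]
#1 0xa9→b21/s1 L1-HIT; vc=[]
#2 0xe8→b29/s1 MISS; vc=[21]
#3 0x6a→b13/s1 MISS; vc=[21,29]
#4 0xa7→b20/s0 MISS; vc=[21,29]
#5 0xac→b21/s1 VC-HIT; vc=[13,29]
#6 0xa2→b20/s0 L1-HIT; vc=[13,29]
#7 0xe0→b28/s0 MISS; vc=[13,29,20]
#8 0x6d→b13/s1 VC-HIT; vc=[21,29,20]
#9 0xab→b21/s1 VC-HIT; vc=[13,29,20]

OUTCOME = MISS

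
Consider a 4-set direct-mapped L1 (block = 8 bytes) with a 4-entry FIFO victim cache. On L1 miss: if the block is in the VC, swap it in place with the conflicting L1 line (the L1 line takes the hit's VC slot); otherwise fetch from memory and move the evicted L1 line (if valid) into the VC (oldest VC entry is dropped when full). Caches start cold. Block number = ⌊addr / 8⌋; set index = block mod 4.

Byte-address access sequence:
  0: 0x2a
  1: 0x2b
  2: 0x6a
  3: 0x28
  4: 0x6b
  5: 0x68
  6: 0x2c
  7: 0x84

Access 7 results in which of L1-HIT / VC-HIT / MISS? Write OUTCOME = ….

#0 0x2a→b5/s1 MISS; vc=[]
#1 0x2b→b5/s1 L1-HIT; vc=[]
#2 0x6a→b13/s1 MISS; vc=[5]
#3 0x28→b5/s1 VC-HIT; vc=[13]
#4 0x6b→b13/s1 VC-HIT; vc=[5]
#5 0x68→b13/s1 L1-HIT; vc=[5]
#6 0x2c→b5/s1 VC-HIT; vc=[13]
#7 0x84→b16/s0 MISS; vc=[13]

OUTCOME = MISS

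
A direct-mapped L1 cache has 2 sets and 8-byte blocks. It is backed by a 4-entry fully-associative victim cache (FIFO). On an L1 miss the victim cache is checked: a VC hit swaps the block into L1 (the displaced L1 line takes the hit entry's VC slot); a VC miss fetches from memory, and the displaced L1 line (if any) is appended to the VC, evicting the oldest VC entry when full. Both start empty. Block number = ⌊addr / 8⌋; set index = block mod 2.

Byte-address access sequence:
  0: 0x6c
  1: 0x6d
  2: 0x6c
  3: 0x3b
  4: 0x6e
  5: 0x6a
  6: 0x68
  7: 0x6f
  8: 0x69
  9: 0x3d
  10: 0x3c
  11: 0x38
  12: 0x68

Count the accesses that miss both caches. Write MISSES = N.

#0 0x6c→b13/s1 MISS; vc=[]
#1 0x6d→b13/s1 L1-HIT; vc=[]
#2 0x6c→b13/s1 L1-HIT; vc=[]
#3 0x3b→b7/s1 MISS; vc=[13]
#4 0x6e→b13/s1 VC-HIT; vc=[7]
#5 0x6a→b13/s1 L1-HIT; vc=[7]
#6 0x68→b13/s1 L1-HIT; vc=[7]
#7 0x6f→b13/s1 L1-HIT; vc=[7]
#8 0x69→b13/s1 L1-HIT; vc=[7]
#9 0x3d→b7/s1 VC-HIT; vc=[13]
#10 0x3c→b7/s1 L1-HIT; vc=[13]
#11 0x38→b7/s1 L1-HIT; vc=[13]
#12 0x68→b13/s1 VC-HIT; vc=[7]

MISSES = 2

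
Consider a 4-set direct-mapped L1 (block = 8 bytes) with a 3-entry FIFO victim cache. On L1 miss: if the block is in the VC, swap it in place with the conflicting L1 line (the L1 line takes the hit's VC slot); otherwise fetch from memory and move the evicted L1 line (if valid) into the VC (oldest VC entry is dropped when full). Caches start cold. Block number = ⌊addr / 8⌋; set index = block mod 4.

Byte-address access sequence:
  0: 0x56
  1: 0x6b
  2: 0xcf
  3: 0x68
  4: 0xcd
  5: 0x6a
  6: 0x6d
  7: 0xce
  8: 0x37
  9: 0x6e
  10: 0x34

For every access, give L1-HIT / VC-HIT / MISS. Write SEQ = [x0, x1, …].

SEQ = [MISS, MISS, MISS, VC-HIT, VC-HIT, VC-HIT, L1-HIT, VC-HIT, MISS, VC-HIT, L1-HIT]

0: 0x56 (blk 10, set 2) → MISS  vc=[]
1: 0x6b (blk 13, set 1) → MISS  vc=[]
2: 0xcf (blk 25, set 1) → MISS  vc=[13]
3: 0x68 (blk 13, set 1) → VC-HIT  vc=[25]
4: 0xcd (blk 25, set 1) → VC-HIT  vc=[13]
5: 0x6a (blk 13, set 1) → VC-HIT  vc=[25]
6: 0x6d (blk 13, set 1) → L1-HIT  vc=[25]
7: 0xce (blk 25, set 1) → VC-HIT  vc=[13]
8: 0x37 (blk 6, set 2) → MISS  vc=[13, 10]
9: 0x6e (blk 13, set 1) → VC-HIT  vc=[25, 10]
10: 0x34 (blk 6, set 2) → L1-HIT  vc=[25, 10]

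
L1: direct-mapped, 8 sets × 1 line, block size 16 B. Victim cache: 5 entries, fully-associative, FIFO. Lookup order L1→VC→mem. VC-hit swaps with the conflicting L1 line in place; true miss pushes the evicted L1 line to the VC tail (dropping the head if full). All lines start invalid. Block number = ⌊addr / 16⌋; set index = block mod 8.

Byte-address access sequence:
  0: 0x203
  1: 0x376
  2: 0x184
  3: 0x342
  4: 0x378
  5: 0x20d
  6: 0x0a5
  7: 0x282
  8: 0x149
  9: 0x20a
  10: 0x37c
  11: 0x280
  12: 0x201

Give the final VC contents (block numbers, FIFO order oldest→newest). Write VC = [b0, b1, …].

#0 0x203→b32/s0 MISS; vc=[]
#1 0x376→b55/s7 MISS; vc=[]
#2 0x184→b24/s0 MISS; vc=[32]
#3 0x342→b52/s4 MISS; vc=[32]
#4 0x378→b55/s7 L1-HIT; vc=[32]
#5 0x20d→b32/s0 VC-HIT; vc=[24]
#6 0xa5→b10/s2 MISS; vc=[24]
#7 0x282→b40/s0 MISS; vc=[24,32]
#8 0x149→b20/s4 MISS; vc=[24,32,52]
#9 0x20a→b32/s0 VC-HIT; vc=[24,40,52]
#10 0x37c→b55/s7 L1-HIT; vc=[24,40,52]
#11 0x280→b40/s0 VC-HIT; vc=[24,32,52]
#12 0x201→b32/s0 VC-HIT; vc=[24,40,52]

VC = [24, 40, 52]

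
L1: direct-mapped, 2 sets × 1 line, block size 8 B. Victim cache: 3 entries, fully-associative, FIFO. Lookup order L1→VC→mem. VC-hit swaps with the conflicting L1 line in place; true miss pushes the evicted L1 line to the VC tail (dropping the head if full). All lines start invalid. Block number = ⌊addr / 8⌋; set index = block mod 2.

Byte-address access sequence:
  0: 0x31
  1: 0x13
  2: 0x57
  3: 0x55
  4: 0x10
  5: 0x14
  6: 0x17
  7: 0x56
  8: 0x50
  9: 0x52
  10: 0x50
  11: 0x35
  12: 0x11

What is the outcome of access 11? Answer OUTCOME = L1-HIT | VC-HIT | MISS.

0: 0x31 (blk 6, set 0) → MISS  vc=[]
1: 0x13 (blk 2, set 0) → MISS  vc=[6]
2: 0x57 (blk 10, set 0) → MISS  vc=[6, 2]
3: 0x55 (blk 10, set 0) → L1-HIT  vc=[6, 2]
4: 0x10 (blk 2, set 0) → VC-HIT  vc=[6, 10]
5: 0x14 (blk 2, set 0) → L1-HIT  vc=[6, 10]
6: 0x17 (blk 2, set 0) → L1-HIT  vc=[6, 10]
7: 0x56 (blk 10, set 0) → VC-HIT  vc=[6, 2]
8: 0x50 (blk 10, set 0) → L1-HIT  vc=[6, 2]
9: 0x52 (blk 10, set 0) → L1-HIT  vc=[6, 2]
10: 0x50 (blk 10, set 0) → L1-HIT  vc=[6, 2]
11: 0x35 (blk 6, set 0) → VC-HIT  vc=[10, 2]
12: 0x11 (blk 2, set 0) → VC-HIT  vc=[10, 6]

OUTCOME = VC-HIT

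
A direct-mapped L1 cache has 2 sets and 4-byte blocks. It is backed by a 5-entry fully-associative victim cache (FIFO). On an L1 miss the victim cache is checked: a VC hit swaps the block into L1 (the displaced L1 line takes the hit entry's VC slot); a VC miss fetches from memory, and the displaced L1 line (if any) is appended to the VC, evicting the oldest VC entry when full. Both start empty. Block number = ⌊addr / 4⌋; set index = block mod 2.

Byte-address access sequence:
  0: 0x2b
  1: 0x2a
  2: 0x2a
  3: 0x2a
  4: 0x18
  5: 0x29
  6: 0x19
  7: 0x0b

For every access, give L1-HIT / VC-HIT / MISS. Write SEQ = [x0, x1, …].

SEQ = [MISS, L1-HIT, L1-HIT, L1-HIT, MISS, VC-HIT, VC-HIT, MISS]

#0 0x2b→b10/s0 MISS; vc=[]
#1 0x2a→b10/s0 L1-HIT; vc=[]
#2 0x2a→b10/s0 L1-HIT; vc=[]
#3 0x2a→b10/s0 L1-HIT; vc=[]
#4 0x18→b6/s0 MISS; vc=[10]
#5 0x29→b10/s0 VC-HIT; vc=[6]
#6 0x19→b6/s0 VC-HIT; vc=[10]
#7 0xb→b2/s0 MISS; vc=[10,6]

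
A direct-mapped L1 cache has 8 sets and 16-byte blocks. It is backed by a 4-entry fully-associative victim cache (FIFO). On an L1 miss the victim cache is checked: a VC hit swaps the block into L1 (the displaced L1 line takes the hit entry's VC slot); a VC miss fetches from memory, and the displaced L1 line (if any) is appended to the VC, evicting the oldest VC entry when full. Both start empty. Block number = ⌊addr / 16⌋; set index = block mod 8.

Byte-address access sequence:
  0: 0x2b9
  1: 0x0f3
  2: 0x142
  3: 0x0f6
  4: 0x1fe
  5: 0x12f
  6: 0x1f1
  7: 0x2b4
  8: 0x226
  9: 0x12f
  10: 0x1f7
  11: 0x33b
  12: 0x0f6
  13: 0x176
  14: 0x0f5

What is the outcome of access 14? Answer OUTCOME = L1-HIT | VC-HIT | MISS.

OUTCOME = VC-HIT

#0 0x2b9→b43/s3 MISS; vc=[]
#1 0xf3→b15/s7 MISS; vc=[]
#2 0x142→b20/s4 MISS; vc=[]
#3 0xf6→b15/s7 L1-HIT; vc=[]
#4 0x1fe→b31/s7 MISS; vc=[15]
#5 0x12f→b18/s2 MISS; vc=[15]
#6 0x1f1→b31/s7 L1-HIT; vc=[15]
#7 0x2b4→b43/s3 L1-HIT; vc=[15]
#8 0x226→b34/s2 MISS; vc=[15,18]
#9 0x12f→b18/s2 VC-HIT; vc=[15,34]
#10 0x1f7→b31/s7 L1-HIT; vc=[15,34]
#11 0x33b→b51/s3 MISS; vc=[15,34,43]
#12 0xf6→b15/s7 VC-HIT; vc=[31,34,43]
#13 0x176→b23/s7 MISS; vc=[31,34,43,15]
#14 0xf5→b15/s7 VC-HIT; vc=[31,34,43,23]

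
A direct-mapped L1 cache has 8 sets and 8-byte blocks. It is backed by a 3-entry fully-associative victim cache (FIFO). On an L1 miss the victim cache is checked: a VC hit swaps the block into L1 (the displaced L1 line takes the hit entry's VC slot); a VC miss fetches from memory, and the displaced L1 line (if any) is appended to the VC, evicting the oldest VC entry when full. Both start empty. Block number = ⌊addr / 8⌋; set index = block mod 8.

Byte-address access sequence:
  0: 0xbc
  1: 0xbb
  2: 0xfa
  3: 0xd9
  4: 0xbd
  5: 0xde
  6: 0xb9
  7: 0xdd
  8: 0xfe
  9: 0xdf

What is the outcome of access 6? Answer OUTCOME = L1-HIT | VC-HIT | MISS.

OUTCOME = L1-HIT

#0 0xbc→b23/s7 MISS; vc=[]
#1 0xbb→b23/s7 L1-HIT; vc=[]
#2 0xfa→b31/s7 MISS; vc=[23]
#3 0xd9→b27/s3 MISS; vc=[23]
#4 0xbd→b23/s7 VC-HIT; vc=[31]
#5 0xde→b27/s3 L1-HIT; vc=[31]
#6 0xb9→b23/s7 L1-HIT; vc=[31]
#7 0xdd→b27/s3 L1-HIT; vc=[31]
#8 0xfe→b31/s7 VC-HIT; vc=[23]
#9 0xdf→b27/s3 L1-HIT; vc=[23]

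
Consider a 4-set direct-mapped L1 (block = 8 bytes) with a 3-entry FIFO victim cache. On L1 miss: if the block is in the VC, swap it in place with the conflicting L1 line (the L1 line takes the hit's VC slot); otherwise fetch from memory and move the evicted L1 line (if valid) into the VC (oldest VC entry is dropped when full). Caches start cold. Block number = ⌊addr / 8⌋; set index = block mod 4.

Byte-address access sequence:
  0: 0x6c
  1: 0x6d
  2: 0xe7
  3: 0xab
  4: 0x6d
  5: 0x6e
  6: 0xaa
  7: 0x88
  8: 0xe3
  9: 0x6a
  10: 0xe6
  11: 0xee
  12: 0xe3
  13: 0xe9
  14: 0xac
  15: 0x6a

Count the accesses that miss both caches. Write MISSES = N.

MISSES = 5

0: 0x6c (blk 13, set 1) → MISS  vc=[]
1: 0x6d (blk 13, set 1) → L1-HIT  vc=[]
2: 0xe7 (blk 28, set 0) → MISS  vc=[]
3: 0xab (blk 21, set 1) → MISS  vc=[13]
4: 0x6d (blk 13, set 1) → VC-HIT  vc=[21]
5: 0x6e (blk 13, set 1) → L1-HIT  vc=[21]
6: 0xaa (blk 21, set 1) → VC-HIT  vc=[13]
7: 0x88 (blk 17, set 1) → MISS  vc=[13, 21]
8: 0xe3 (blk 28, set 0) → L1-HIT  vc=[13, 21]
9: 0x6a (blk 13, set 1) → VC-HIT  vc=[17, 21]
10: 0xe6 (blk 28, set 0) → L1-HIT  vc=[17, 21]
11: 0xee (blk 29, set 1) → MISS  vc=[17, 21, 13]
12: 0xe3 (blk 28, set 0) → L1-HIT  vc=[17, 21, 13]
13: 0xe9 (blk 29, set 1) → L1-HIT  vc=[17, 21, 13]
14: 0xac (blk 21, set 1) → VC-HIT  vc=[17, 29, 13]
15: 0x6a (blk 13, set 1) → VC-HIT  vc=[17, 29, 21]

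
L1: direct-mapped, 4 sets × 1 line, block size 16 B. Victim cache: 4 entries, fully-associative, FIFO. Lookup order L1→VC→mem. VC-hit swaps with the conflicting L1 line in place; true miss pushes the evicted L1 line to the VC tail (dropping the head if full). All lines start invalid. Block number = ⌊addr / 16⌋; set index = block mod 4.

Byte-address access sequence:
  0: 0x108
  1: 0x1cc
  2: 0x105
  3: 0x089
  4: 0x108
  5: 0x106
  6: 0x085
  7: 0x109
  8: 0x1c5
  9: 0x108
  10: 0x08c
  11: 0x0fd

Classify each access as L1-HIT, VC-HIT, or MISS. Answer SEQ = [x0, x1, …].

SEQ = [MISS, MISS, VC-HIT, MISS, VC-HIT, L1-HIT, VC-HIT, VC-HIT, VC-HIT, VC-HIT, VC-HIT, MISS]

0: 0x108 (blk 16, set 0) → MISS  vc=[]
1: 0x1cc (blk 28, set 0) → MISS  vc=[16]
2: 0x105 (blk 16, set 0) → VC-HIT  vc=[28]
3: 0x89 (blk 8, set 0) → MISS  vc=[28, 16]
4: 0x108 (blk 16, set 0) → VC-HIT  vc=[28, 8]
5: 0x106 (blk 16, set 0) → L1-HIT  vc=[28, 8]
6: 0x85 (blk 8, set 0) → VC-HIT  vc=[28, 16]
7: 0x109 (blk 16, set 0) → VC-HIT  vc=[28, 8]
8: 0x1c5 (blk 28, set 0) → VC-HIT  vc=[16, 8]
9: 0x108 (blk 16, set 0) → VC-HIT  vc=[28, 8]
10: 0x8c (blk 8, set 0) → VC-HIT  vc=[28, 16]
11: 0xfd (blk 15, set 3) → MISS  vc=[28, 16]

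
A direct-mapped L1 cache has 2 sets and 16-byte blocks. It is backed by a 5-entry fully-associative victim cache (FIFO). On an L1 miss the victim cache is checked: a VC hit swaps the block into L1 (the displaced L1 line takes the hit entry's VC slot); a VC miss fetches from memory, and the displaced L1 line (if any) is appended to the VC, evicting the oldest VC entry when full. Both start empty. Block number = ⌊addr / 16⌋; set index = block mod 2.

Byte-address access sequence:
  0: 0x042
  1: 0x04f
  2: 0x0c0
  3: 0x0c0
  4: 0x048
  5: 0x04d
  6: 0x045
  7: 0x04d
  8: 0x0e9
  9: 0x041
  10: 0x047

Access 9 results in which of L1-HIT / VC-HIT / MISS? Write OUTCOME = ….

OUTCOME = VC-HIT

0: 0x42 (blk 4, set 0) → MISS  vc=[]
1: 0x4f (blk 4, set 0) → L1-HIT  vc=[]
2: 0xc0 (blk 12, set 0) → MISS  vc=[4]
3: 0xc0 (blk 12, set 0) → L1-HIT  vc=[4]
4: 0x48 (blk 4, set 0) → VC-HIT  vc=[12]
5: 0x4d (blk 4, set 0) → L1-HIT  vc=[12]
6: 0x45 (blk 4, set 0) → L1-HIT  vc=[12]
7: 0x4d (blk 4, set 0) → L1-HIT  vc=[12]
8: 0xe9 (blk 14, set 0) → MISS  vc=[12, 4]
9: 0x41 (blk 4, set 0) → VC-HIT  vc=[12, 14]
10: 0x47 (blk 4, set 0) → L1-HIT  vc=[12, 14]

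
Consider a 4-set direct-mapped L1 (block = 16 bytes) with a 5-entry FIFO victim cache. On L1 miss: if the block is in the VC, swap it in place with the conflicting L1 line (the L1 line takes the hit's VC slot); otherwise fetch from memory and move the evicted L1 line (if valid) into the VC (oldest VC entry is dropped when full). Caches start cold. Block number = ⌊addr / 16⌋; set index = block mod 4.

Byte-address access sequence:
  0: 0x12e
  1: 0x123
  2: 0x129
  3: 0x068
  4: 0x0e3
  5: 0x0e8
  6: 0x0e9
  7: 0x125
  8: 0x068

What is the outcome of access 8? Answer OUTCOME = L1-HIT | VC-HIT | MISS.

#0 0x12e→b18/s2 MISS; vc=[]
#1 0x123→b18/s2 L1-HIT; vc=[]
#2 0x129→b18/s2 L1-HIT; vc=[]
#3 0x68→b6/s2 MISS; vc=[18]
#4 0xe3→b14/s2 MISS; vc=[18,6]
#5 0xe8→b14/s2 L1-HIT; vc=[18,6]
#6 0xe9→b14/s2 L1-HIT; vc=[18,6]
#7 0x125→b18/s2 VC-HIT; vc=[14,6]
#8 0x68→b6/s2 VC-HIT; vc=[14,18]

OUTCOME = VC-HIT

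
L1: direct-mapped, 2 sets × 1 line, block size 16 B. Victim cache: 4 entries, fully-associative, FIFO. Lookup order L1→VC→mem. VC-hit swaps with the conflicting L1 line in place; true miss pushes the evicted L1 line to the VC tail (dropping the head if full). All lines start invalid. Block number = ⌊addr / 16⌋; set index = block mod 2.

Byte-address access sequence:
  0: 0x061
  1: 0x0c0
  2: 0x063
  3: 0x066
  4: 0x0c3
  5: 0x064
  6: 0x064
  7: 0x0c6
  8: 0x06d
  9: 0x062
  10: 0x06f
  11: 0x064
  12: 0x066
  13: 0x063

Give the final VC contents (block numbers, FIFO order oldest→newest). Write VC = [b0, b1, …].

VC = [12]

0: 0x61 (blk 6, set 0) → MISS  vc=[]
1: 0xc0 (blk 12, set 0) → MISS  vc=[6]
2: 0x63 (blk 6, set 0) → VC-HIT  vc=[12]
3: 0x66 (blk 6, set 0) → L1-HIT  vc=[12]
4: 0xc3 (blk 12, set 0) → VC-HIT  vc=[6]
5: 0x64 (blk 6, set 0) → VC-HIT  vc=[12]
6: 0x64 (blk 6, set 0) → L1-HIT  vc=[12]
7: 0xc6 (blk 12, set 0) → VC-HIT  vc=[6]
8: 0x6d (blk 6, set 0) → VC-HIT  vc=[12]
9: 0x62 (blk 6, set 0) → L1-HIT  vc=[12]
10: 0x6f (blk 6, set 0) → L1-HIT  vc=[12]
11: 0x64 (blk 6, set 0) → L1-HIT  vc=[12]
12: 0x66 (blk 6, set 0) → L1-HIT  vc=[12]
13: 0x63 (blk 6, set 0) → L1-HIT  vc=[12]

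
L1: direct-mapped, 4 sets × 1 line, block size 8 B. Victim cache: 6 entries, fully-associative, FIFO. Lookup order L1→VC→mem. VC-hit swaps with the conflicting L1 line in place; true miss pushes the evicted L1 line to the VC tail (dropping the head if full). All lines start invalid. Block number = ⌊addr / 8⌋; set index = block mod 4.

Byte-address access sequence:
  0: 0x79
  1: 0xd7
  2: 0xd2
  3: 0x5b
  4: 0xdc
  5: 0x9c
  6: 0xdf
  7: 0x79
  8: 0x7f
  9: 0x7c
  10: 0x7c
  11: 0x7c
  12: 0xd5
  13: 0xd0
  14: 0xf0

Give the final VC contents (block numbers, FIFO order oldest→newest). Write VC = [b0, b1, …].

VC = [27, 11, 19, 26]

0: 0x79 (blk 15, set 3) → MISS  vc=[]
1: 0xd7 (blk 26, set 2) → MISS  vc=[]
2: 0xd2 (blk 26, set 2) → L1-HIT  vc=[]
3: 0x5b (blk 11, set 3) → MISS  vc=[15]
4: 0xdc (blk 27, set 3) → MISS  vc=[15, 11]
5: 0x9c (blk 19, set 3) → MISS  vc=[15, 11, 27]
6: 0xdf (blk 27, set 3) → VC-HIT  vc=[15, 11, 19]
7: 0x79 (blk 15, set 3) → VC-HIT  vc=[27, 11, 19]
8: 0x7f (blk 15, set 3) → L1-HIT  vc=[27, 11, 19]
9: 0x7c (blk 15, set 3) → L1-HIT  vc=[27, 11, 19]
10: 0x7c (blk 15, set 3) → L1-HIT  vc=[27, 11, 19]
11: 0x7c (blk 15, set 3) → L1-HIT  vc=[27, 11, 19]
12: 0xd5 (blk 26, set 2) → L1-HIT  vc=[27, 11, 19]
13: 0xd0 (blk 26, set 2) → L1-HIT  vc=[27, 11, 19]
14: 0xf0 (blk 30, set 2) → MISS  vc=[27, 11, 19, 26]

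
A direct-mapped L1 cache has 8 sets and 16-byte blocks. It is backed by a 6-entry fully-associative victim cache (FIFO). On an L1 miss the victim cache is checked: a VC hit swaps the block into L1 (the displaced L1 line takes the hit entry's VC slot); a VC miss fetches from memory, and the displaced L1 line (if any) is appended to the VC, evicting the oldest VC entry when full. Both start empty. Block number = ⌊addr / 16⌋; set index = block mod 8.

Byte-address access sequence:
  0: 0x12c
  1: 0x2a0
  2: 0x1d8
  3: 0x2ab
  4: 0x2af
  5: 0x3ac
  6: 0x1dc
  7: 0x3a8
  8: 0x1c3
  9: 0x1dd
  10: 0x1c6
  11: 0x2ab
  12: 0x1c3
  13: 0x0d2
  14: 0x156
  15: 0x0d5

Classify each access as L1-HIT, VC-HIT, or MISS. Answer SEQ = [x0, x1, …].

SEQ = [MISS, MISS, MISS, L1-HIT, L1-HIT, MISS, L1-HIT, L1-HIT, MISS, L1-HIT, L1-HIT, VC-HIT, L1-HIT, MISS, MISS, VC-HIT]

  [0] addr=0x12c blk=18 s=2: MISS | VC []
  [1] addr=0x2a0 blk=42 s=2: MISS | VC [18]
  [2] addr=0x1d8 blk=29 s=5: MISS | VC [18]
  [3] addr=0x2ab blk=42 s=2: L1-HIT | VC [18]
  [4] addr=0x2af blk=42 s=2: L1-HIT | VC [18]
  [5] addr=0x3ac blk=58 s=2: MISS | VC [18, 42]
  [6] addr=0x1dc blk=29 s=5: L1-HIT | VC [18, 42]
  [7] addr=0x3a8 blk=58 s=2: L1-HIT | VC [18, 42]
  [8] addr=0x1c3 blk=28 s=4: MISS | VC [18, 42]
  [9] addr=0x1dd blk=29 s=5: L1-HIT | VC [18, 42]
  [10] addr=0x1c6 blk=28 s=4: L1-HIT | VC [18, 42]
  [11] addr=0x2ab blk=42 s=2: VC-HIT | VC [18, 58]
  [12] addr=0x1c3 blk=28 s=4: L1-HIT | VC [18, 58]
  [13] addr=0xd2 blk=13 s=5: MISS | VC [18, 58, 29]
  [14] addr=0x156 blk=21 s=5: MISS | VC [18, 58, 29, 13]
  [15] addr=0xd5 blk=13 s=5: VC-HIT | VC [18, 58, 29, 21]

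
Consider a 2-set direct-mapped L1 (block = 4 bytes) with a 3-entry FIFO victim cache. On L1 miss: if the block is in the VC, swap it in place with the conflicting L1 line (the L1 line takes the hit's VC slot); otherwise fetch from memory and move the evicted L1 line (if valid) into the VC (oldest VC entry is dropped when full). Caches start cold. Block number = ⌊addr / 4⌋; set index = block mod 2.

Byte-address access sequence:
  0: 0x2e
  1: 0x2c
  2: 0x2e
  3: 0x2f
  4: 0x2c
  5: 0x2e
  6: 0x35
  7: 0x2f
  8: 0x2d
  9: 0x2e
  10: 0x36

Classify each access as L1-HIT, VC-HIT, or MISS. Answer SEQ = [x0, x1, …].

  [0] addr=0x2e blk=11 s=1: MISS | VC []
  [1] addr=0x2c blk=11 s=1: L1-HIT | VC []
  [2] addr=0x2e blk=11 s=1: L1-HIT | VC []
  [3] addr=0x2f blk=11 s=1: L1-HIT | VC []
  [4] addr=0x2c blk=11 s=1: L1-HIT | VC []
  [5] addr=0x2e blk=11 s=1: L1-HIT | VC []
  [6] addr=0x35 blk=13 s=1: MISS | VC [11]
  [7] addr=0x2f blk=11 s=1: VC-HIT | VC [13]
  [8] addr=0x2d blk=11 s=1: L1-HIT | VC [13]
  [9] addr=0x2e blk=11 s=1: L1-HIT | VC [13]
  [10] addr=0x36 blk=13 s=1: VC-HIT | VC [11]

SEQ = [MISS, L1-HIT, L1-HIT, L1-HIT, L1-HIT, L1-HIT, MISS, VC-HIT, L1-HIT, L1-HIT, VC-HIT]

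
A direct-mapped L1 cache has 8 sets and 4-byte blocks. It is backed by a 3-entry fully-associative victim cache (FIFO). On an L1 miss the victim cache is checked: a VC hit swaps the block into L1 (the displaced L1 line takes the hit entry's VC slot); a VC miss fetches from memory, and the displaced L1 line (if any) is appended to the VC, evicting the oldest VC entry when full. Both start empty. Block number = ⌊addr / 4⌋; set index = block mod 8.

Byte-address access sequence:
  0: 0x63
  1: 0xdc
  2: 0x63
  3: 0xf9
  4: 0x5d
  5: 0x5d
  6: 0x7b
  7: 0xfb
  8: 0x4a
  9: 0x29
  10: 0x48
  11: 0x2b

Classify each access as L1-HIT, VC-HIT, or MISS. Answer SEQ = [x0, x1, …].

0: 0x63 (blk 24, set 0) → MISS  vc=[]
1: 0xdc (blk 55, set 7) → MISS  vc=[]
2: 0x63 (blk 24, set 0) → L1-HIT  vc=[]
3: 0xf9 (blk 62, set 6) → MISS  vc=[]
4: 0x5d (blk 23, set 7) → MISS  vc=[55]
5: 0x5d (blk 23, set 7) → L1-HIT  vc=[55]
6: 0x7b (blk 30, set 6) → MISS  vc=[55, 62]
7: 0xfb (blk 62, set 6) → VC-HIT  vc=[55, 30]
8: 0x4a (blk 18, set 2) → MISS  vc=[55, 30]
9: 0x29 (blk 10, set 2) → MISS  vc=[55, 30, 18]
10: 0x48 (blk 18, set 2) → VC-HIT  vc=[55, 30, 10]
11: 0x2b (blk 10, set 2) → VC-HIT  vc=[55, 30, 18]

SEQ = [MISS, MISS, L1-HIT, MISS, MISS, L1-HIT, MISS, VC-HIT, MISS, MISS, VC-HIT, VC-HIT]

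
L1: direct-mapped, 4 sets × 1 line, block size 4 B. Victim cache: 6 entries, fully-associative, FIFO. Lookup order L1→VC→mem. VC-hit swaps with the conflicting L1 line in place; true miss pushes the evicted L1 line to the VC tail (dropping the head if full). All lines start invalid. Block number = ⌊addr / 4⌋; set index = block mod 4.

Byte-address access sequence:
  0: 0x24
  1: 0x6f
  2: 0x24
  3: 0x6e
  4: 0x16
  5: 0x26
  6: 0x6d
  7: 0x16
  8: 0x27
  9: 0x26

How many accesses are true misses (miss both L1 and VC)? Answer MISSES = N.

MISSES = 3

  [0] addr=0x24 blk=9 s=1: MISS | VC []
  [1] addr=0x6f blk=27 s=3: MISS | VC []
  [2] addr=0x24 blk=9 s=1: L1-HIT | VC []
  [3] addr=0x6e blk=27 s=3: L1-HIT | VC []
  [4] addr=0x16 blk=5 s=1: MISS | VC [9]
  [5] addr=0x26 blk=9 s=1: VC-HIT | VC [5]
  [6] addr=0x6d blk=27 s=3: L1-HIT | VC [5]
  [7] addr=0x16 blk=5 s=1: VC-HIT | VC [9]
  [8] addr=0x27 blk=9 s=1: VC-HIT | VC [5]
  [9] addr=0x26 blk=9 s=1: L1-HIT | VC [5]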